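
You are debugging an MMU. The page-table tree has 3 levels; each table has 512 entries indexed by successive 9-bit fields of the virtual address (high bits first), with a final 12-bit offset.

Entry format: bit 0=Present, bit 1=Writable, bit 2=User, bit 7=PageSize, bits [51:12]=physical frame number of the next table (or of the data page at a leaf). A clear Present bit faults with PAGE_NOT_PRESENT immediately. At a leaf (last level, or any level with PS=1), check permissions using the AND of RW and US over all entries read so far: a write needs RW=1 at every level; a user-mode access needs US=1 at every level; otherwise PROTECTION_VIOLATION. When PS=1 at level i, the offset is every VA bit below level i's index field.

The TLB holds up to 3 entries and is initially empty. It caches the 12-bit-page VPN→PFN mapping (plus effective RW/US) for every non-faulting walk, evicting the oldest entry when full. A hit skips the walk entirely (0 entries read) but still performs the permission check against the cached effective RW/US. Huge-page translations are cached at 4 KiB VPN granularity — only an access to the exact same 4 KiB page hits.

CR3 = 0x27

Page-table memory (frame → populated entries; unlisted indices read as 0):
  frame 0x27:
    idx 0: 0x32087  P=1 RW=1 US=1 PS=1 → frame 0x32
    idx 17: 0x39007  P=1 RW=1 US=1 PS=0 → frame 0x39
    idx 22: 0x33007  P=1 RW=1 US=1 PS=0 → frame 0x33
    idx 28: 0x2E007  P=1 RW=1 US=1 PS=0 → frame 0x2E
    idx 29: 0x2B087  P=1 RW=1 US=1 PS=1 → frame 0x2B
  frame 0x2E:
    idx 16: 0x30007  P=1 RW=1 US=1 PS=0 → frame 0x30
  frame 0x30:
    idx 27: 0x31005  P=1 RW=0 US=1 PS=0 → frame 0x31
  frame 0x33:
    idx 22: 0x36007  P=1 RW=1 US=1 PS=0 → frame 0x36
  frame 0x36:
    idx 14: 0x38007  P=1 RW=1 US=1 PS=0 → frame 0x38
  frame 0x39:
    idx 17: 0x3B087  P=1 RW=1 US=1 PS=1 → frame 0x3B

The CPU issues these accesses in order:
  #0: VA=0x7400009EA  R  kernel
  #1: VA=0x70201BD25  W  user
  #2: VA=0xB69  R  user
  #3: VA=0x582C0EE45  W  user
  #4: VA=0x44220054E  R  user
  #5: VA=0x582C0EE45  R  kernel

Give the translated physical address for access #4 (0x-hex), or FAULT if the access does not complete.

Per-access translation:
#0 VA=0x7400009EA (r,kernel):
  [0] read 0x27 idx=29: raw=0x2B087 flags P=1 W=1 U=1 S=1
  → PA=0x2B9EA (huge @L0)  (1 entries read)
#1 VA=0x70201BD25 (w,user):
  [0] read 0x27 idx=28: raw=0x2E007 flags P=1 W=1 U=1 S=0
  [1] read 0x2E idx=16: raw=0x30007 flags P=1 W=1 U=1 S=0
  [2] read 0x30 idx=27: raw=0x31005 flags P=1 W=0 U=1 S=0
  ⇒ fault: PROTECTION_VIOLATION  — 3 lookups
#2 VA=0xB69 (r,user):
  [0] read 0x27 idx=0: raw=0x32087 flags P=1 W=1 U=1 S=1
  → PA=0x32B69 (huge @L0)  (1 entries read)
#3 VA=0x582C0EE45 (w,user):
  [0] read 0x27 idx=22: raw=0x33007 flags P=1 W=1 U=1 S=0
  [1] read 0x33 idx=22: raw=0x36007 flags P=1 W=1 U=1 S=0
  [2] read 0x36 idx=14: raw=0x38007 flags P=1 W=1 U=1 S=0
  → PA=0x38E45  (3 entries read)
#4 VA=0x44220054E (r,user):
  [0] read 0x27 idx=17: raw=0x39007 flags P=1 W=1 U=1 S=0
  [1] read 0x39 idx=17: raw=0x3B087 flags P=1 W=1 U=1 S=1
  → PA=0x3B54E (huge @L1)  (2 entries read)
#5 VA=0x582C0EE45 (r,kernel):
  TLB hit vpn=0x582C0E → PA=0x38E45

Access #4 PA: 0x3B54E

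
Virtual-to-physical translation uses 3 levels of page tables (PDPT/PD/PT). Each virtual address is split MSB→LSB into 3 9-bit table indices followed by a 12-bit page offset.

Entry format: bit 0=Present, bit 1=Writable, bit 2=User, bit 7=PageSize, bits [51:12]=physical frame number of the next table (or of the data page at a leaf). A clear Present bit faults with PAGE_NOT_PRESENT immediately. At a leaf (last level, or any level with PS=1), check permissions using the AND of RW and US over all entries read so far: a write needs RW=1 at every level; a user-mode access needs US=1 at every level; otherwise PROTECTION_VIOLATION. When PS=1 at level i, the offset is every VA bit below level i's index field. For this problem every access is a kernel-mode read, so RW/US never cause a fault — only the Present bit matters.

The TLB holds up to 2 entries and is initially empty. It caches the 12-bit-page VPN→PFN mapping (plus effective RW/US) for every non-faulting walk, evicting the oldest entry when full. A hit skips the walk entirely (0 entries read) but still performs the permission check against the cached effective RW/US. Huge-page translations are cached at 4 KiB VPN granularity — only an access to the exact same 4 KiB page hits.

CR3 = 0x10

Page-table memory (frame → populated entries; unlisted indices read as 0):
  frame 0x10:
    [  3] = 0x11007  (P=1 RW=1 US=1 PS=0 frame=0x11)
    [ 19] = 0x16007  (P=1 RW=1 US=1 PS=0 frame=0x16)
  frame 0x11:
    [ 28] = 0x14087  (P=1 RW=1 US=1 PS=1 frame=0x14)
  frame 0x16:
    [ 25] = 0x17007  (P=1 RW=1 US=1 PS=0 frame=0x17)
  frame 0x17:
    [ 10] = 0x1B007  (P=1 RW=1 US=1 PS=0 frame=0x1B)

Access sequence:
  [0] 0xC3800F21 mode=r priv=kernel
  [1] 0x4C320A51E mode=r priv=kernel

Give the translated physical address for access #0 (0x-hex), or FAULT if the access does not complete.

Trace:
#0 VA=0xC3800F21 (r,kernel):
  L0: frame=0x10 idx=3 entry=0x11007 [P=1 RW=1 US=1 PS=0]
  L1: frame=0x11 idx=28 entry=0x14087 [P=1 RW=1 US=1 PS=1]
  ⇒ phys 0x14F21 (huge @L1)  [2 reads]
#1 VA=0x4C320A51E (r,kernel):
  L0: frame=0x10 idx=19 entry=0x16007 [P=1 RW=1 US=1 PS=0]
  L1: frame=0x16 idx=25 entry=0x17007 [P=1 RW=1 US=1 PS=0]
  L2: frame=0x17 idx=10 entry=0x1B007 [P=1 RW=1 US=1 PS=0]
  ⇒ phys 0x1B51E  [3 reads]

Access #0 PA: 0x14F21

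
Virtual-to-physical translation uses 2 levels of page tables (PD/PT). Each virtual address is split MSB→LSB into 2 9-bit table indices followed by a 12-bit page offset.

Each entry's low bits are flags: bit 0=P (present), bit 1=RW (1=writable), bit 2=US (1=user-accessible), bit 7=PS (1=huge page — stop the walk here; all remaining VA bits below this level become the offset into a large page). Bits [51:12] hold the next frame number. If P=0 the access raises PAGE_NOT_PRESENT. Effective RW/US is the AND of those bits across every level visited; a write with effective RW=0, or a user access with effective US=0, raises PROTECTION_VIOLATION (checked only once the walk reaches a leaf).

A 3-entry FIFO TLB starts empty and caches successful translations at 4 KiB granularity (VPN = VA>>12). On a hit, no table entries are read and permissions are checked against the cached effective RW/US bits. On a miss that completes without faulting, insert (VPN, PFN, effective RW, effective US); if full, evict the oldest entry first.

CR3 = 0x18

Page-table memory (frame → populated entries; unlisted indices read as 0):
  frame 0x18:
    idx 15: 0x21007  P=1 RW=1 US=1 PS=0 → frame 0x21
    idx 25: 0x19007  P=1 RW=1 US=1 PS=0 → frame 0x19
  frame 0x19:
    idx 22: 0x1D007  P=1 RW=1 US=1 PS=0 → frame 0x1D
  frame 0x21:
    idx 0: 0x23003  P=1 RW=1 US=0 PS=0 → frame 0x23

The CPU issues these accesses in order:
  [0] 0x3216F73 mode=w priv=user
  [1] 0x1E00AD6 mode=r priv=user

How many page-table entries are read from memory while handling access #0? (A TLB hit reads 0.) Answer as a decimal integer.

Trace:
#0 VA=0x3216F73 (w,user):
  L0: frame=0x18 idx=25 entry=0x19007 [P=1 RW=1 US=1 PS=0]
  L1: frame=0x19 idx=22 entry=0x1D007 [P=1 RW=1 US=1 PS=0]
  ⇒ phys 0x1DF73  [2 reads]
#1 VA=0x1E00AD6 (r,user):
  L0: frame=0x18 idx=15 entry=0x21007 [P=1 RW=1 US=1 PS=0]
  L1: frame=0x21 idx=0 entry=0x23003 [P=1 RW=1 US=0 PS=0]
  ⇒ fault: PROTECTION_VIOLATION  — 2 lookups

Entries read for #0: 2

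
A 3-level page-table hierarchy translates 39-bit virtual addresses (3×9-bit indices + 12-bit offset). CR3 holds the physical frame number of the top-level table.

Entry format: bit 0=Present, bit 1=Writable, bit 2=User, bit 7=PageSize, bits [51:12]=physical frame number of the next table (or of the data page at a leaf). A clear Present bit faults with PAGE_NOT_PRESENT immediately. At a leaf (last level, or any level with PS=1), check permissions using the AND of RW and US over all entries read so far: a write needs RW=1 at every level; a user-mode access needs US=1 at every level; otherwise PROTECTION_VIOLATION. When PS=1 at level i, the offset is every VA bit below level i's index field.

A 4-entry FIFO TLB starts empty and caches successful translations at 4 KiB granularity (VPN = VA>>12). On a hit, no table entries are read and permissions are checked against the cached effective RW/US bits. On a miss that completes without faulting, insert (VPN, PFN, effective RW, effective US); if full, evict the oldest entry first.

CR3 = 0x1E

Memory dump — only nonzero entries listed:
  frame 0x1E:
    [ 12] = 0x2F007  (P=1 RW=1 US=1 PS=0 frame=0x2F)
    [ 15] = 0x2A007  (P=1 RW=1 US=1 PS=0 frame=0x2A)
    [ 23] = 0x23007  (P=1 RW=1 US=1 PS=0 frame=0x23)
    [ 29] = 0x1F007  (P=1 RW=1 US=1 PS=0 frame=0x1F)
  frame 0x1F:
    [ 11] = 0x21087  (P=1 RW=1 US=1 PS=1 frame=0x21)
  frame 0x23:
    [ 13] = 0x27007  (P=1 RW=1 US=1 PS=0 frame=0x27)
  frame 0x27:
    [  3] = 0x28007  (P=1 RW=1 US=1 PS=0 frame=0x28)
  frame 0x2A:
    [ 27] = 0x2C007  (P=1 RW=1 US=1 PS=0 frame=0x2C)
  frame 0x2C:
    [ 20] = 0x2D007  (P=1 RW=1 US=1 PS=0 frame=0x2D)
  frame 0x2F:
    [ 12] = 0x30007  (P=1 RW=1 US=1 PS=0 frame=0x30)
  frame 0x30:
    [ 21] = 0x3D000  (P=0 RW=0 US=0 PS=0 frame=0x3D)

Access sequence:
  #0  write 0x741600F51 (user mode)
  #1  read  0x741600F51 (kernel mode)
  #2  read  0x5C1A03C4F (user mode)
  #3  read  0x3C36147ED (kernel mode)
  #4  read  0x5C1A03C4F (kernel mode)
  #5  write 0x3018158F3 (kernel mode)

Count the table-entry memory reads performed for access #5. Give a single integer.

Per-access translation:
#0 VA=0x741600F51 (w,user):
  L0: frame=0x1E idx=29 entry=0x1F007 [P=1 RW=1 US=1 PS=0]
  L1: frame=0x1F idx=11 entry=0x21087 [P=1 RW=1 US=1 PS=1]
  ⇒ phys 0x21F51 (huge @L1)  [2 reads]
#1 VA=0x741600F51 (r,kernel):
  TLB hit vpn=0x741600 → PA=0x21F51
#2 VA=0x5C1A03C4F (r,user):
  L0: frame=0x1E idx=23 entry=0x23007 [P=1 RW=1 US=1 PS=0]
  L1: frame=0x23 idx=13 entry=0x27007 [P=1 RW=1 US=1 PS=0]
  L2: frame=0x27 idx=3 entry=0x28007 [P=1 RW=1 US=1 PS=0]
  ⇒ phys 0x28C4F  [3 reads]
#3 VA=0x3C36147ED (r,kernel):
  L0: frame=0x1E idx=15 entry=0x2A007 [P=1 RW=1 US=1 PS=0]
  L1: frame=0x2A idx=27 entry=0x2C007 [P=1 RW=1 US=1 PS=0]
  L2: frame=0x2C idx=20 entry=0x2D007 [P=1 RW=1 US=1 PS=0]
  ⇒ phys 0x2D7ED  [3 reads]
#4 VA=0x5C1A03C4F (r,kernel):
  TLB hit vpn=0x5C1A03 → PA=0x28C4F
#5 VA=0x3018158F3 (w,kernel):
  L0: frame=0x1E idx=12 entry=0x2F007 [P=1 RW=1 US=1 PS=0]
  L1: frame=0x2F idx=12 entry=0x30007 [P=1 RW=1 US=1 PS=0]
  L2: frame=0x30 idx=21 entry=0x3D000 [P=0 RW=0 US=0 PS=0]
  ⇒ fault: PAGE_NOT_PRESENT  — 3 lookups

Entries read for #5: 3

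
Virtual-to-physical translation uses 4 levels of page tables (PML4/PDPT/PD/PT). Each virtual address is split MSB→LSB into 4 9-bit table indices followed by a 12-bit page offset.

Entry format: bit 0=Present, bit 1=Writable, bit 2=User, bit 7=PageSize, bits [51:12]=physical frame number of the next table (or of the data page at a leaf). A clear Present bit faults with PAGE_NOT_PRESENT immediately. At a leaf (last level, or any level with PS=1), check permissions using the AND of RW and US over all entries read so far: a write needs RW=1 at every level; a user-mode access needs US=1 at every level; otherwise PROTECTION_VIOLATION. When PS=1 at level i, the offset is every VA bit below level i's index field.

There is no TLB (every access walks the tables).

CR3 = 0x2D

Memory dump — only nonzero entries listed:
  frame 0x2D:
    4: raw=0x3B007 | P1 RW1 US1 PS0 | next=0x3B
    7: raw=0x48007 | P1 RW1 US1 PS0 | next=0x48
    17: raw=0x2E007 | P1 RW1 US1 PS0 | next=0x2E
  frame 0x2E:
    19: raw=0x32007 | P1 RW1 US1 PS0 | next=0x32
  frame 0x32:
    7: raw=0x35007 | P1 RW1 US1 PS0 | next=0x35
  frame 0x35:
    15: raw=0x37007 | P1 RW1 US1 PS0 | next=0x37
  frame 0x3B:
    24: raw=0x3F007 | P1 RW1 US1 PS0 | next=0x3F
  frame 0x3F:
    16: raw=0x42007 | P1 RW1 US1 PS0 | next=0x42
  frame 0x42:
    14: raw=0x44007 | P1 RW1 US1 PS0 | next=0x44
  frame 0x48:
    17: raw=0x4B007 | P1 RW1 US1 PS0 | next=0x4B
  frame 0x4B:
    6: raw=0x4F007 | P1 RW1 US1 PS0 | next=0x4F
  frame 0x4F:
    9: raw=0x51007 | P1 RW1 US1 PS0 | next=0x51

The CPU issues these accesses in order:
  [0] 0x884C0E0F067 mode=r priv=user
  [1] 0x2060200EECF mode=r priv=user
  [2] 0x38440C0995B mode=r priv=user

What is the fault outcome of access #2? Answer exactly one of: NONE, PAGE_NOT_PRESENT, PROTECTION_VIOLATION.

Per-access translation:
#0 VA=0x884C0E0F067 (r,user):
  [0] read 0x2D idx=17: raw=0x2E007 flags P=1 W=1 U=1 S=0
  [1] read 0x2E idx=19: raw=0x32007 flags P=1 W=1 U=1 S=0
  [2] read 0x32 idx=7: raw=0x35007 flags P=1 W=1 U=1 S=0
  [3] read 0x35 idx=15: raw=0x37007 flags P=1 W=1 U=1 S=0
  ✓ 0x37067  — 4 lookups
#1 VA=0x2060200EECF (r,user):
  [0] read 0x2D idx=4: raw=0x3B007 flags P=1 W=1 U=1 S=0
  [1] read 0x3B idx=24: raw=0x3F007 flags P=1 W=1 U=1 S=0
  [2] read 0x3F idx=16: raw=0x42007 flags P=1 W=1 U=1 S=0
  [3] read 0x42 idx=14: raw=0x44007 flags P=1 W=1 U=1 S=0
  ✓ 0x44ECF  — 4 lookups
#2 VA=0x38440C0995B (r,user):
  [0] read 0x2D idx=7: raw=0x48007 flags P=1 W=1 U=1 S=0
  [1] read 0x48 idx=17: raw=0x4B007 flags P=1 W=1 U=1 S=0
  [2] read 0x4B idx=6: raw=0x4F007 flags P=1 W=1 U=1 S=0
  [3] read 0x4F idx=9: raw=0x51007 flags P=1 W=1 U=1 S=0
  ✓ 0x5195B  — 4 lookups

Access #2 fault: NONE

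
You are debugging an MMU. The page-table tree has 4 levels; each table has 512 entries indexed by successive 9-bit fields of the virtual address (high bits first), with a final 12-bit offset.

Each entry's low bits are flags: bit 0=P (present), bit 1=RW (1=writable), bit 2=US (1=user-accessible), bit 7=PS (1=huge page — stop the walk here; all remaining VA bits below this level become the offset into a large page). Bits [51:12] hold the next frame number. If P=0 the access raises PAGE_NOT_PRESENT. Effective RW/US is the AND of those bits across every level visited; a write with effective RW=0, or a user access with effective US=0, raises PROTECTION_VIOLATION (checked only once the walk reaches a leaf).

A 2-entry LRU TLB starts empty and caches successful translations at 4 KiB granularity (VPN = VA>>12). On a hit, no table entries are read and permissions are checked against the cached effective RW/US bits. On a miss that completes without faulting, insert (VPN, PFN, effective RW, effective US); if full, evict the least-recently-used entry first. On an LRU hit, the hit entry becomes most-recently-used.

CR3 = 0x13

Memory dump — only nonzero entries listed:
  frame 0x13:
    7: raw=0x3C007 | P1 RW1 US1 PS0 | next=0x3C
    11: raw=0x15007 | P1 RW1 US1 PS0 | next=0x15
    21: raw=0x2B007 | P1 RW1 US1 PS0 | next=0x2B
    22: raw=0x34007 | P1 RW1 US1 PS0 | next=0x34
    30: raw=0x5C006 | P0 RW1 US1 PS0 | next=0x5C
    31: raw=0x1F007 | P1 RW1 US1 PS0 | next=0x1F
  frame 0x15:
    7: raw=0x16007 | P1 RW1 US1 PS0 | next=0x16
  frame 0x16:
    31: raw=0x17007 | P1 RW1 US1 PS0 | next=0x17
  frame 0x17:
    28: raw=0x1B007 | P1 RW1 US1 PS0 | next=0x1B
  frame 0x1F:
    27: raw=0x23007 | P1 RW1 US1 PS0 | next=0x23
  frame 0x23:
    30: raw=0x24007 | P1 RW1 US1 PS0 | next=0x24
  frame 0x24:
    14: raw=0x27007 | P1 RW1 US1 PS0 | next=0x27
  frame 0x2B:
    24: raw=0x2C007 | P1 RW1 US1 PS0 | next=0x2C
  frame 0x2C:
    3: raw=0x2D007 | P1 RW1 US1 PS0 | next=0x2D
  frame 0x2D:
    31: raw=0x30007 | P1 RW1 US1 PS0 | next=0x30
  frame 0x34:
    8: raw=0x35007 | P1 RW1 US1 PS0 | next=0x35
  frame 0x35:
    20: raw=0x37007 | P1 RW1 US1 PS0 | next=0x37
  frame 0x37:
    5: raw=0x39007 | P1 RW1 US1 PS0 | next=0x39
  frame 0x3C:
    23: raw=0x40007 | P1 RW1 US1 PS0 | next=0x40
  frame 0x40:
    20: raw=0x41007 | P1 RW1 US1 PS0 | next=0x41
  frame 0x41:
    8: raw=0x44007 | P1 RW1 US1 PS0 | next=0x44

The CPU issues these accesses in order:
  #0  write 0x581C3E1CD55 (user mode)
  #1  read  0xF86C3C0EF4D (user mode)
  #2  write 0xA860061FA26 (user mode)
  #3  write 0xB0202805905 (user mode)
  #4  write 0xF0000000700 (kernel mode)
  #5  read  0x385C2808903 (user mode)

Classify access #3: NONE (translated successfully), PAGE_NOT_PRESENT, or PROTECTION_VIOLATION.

Trace:
#0 VA=0x581C3E1CD55 (w,user):
  lvl0: tbl 0x13, slot 11 ⇒ 0x15007 (P1/RW1/US1/PS0)
  lvl1: tbl 0x15, slot 7 ⇒ 0x16007 (P1/RW1/US1/PS0)
  lvl2: tbl 0x16, slot 31 ⇒ 0x17007 (P1/RW1/US1/PS0)
  lvl3: tbl 0x17, slot 28 ⇒ 0x1B007 (P1/RW1/US1/PS0)
  ⇒ phys 0x1BD55  [4 reads]
#1 VA=0xF86C3C0EF4D (r,user):
  lvl0: tbl 0x13, slot 31 ⇒ 0x1F007 (P1/RW1/US1/PS0)
  lvl1: tbl 0x1F, slot 27 ⇒ 0x23007 (P1/RW1/US1/PS0)
  lvl2: tbl 0x23, slot 30 ⇒ 0x24007 (P1/RW1/US1/PS0)
  lvl3: tbl 0x24, slot 14 ⇒ 0x27007 (P1/RW1/US1/PS0)
  ⇒ phys 0x27F4D  [4 reads]
#2 VA=0xA860061FA26 (w,user):
  lvl0: tbl 0x13, slot 21 ⇒ 0x2B007 (P1/RW1/US1/PS0)
  lvl1: tbl 0x2B, slot 24 ⇒ 0x2C007 (P1/RW1/US1/PS0)
  lvl2: tbl 0x2C, slot 3 ⇒ 0x2D007 (P1/RW1/US1/PS0)
  lvl3: tbl 0x2D, slot 31 ⇒ 0x30007 (P1/RW1/US1/PS0)
  ⇒ phys 0x30A26  [4 reads]
#3 VA=0xB0202805905 (w,user):
  lvl0: tbl 0x13, slot 22 ⇒ 0x34007 (P1/RW1/US1/PS0)
  lvl1: tbl 0x34, slot 8 ⇒ 0x35007 (P1/RW1/US1/PS0)
  lvl2: tbl 0x35, slot 20 ⇒ 0x37007 (P1/RW1/US1/PS0)
  lvl3: tbl 0x37, slot 5 ⇒ 0x39007 (P1/RW1/US1/PS0)
  ⇒ phys 0x39905  [4 reads]
#4 VA=0xF0000000700 (w,kernel):
  lvl0: tbl 0x13, slot 30 ⇒ 0x5C006 (P0/RW1/US1/PS0)
  ⇒ fault: PAGE_NOT_PRESENT  — 1 lookups
#5 VA=0x385C2808903 (r,user):
  lvl0: tbl 0x13, slot 7 ⇒ 0x3C007 (P1/RW1/US1/PS0)
  lvl1: tbl 0x3C, slot 23 ⇒ 0x40007 (P1/RW1/US1/PS0)
  lvl2: tbl 0x40, slot 20 ⇒ 0x41007 (P1/RW1/US1/PS0)
  lvl3: tbl 0x41, slot 8 ⇒ 0x44007 (P1/RW1/US1/PS0)
  ⇒ phys 0x44903  [4 reads]

Access #3 fault: NONE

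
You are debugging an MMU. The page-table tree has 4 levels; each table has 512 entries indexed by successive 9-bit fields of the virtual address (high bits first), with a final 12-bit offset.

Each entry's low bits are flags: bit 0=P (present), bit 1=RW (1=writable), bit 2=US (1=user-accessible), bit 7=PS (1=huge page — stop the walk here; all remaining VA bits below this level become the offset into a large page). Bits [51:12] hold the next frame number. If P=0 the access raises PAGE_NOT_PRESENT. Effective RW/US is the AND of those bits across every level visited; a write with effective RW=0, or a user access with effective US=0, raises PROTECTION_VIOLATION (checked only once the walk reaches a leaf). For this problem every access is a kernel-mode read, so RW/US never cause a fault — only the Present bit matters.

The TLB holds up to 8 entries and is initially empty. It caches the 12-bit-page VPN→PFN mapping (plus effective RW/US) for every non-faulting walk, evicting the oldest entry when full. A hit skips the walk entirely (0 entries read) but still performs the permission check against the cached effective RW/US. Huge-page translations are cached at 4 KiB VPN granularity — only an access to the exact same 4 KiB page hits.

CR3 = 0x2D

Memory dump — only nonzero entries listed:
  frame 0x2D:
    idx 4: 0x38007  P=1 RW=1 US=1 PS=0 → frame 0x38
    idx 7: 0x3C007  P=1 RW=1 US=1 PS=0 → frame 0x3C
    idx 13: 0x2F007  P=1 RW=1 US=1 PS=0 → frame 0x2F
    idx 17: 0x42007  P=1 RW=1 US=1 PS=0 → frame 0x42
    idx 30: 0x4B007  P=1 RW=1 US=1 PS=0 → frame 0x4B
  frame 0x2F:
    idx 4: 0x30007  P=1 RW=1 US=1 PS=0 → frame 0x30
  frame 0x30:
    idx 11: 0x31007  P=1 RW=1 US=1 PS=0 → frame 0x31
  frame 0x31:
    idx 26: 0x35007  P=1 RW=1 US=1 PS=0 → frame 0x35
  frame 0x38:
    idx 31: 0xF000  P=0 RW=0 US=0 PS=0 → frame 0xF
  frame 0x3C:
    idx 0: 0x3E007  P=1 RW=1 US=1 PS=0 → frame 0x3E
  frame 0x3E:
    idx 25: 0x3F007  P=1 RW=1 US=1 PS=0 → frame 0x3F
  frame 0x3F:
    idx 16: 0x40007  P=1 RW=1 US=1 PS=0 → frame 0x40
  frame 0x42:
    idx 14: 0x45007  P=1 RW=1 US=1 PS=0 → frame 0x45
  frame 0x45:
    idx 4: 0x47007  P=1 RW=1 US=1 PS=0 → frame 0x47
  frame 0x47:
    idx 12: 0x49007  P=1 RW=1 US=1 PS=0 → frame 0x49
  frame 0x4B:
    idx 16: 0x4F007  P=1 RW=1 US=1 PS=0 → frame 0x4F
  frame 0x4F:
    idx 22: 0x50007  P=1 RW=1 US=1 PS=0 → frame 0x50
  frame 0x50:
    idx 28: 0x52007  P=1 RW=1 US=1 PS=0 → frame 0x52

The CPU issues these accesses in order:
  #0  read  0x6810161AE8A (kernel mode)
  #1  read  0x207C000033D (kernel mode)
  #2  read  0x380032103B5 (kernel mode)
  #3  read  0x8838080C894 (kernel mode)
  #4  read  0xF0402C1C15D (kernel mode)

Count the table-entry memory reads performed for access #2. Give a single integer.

Per-access translation:
#0 VA=0x6810161AE8A (r,kernel):
  L0 @0x2D[13] → 0x2F007  P=1,RW=1,US=1,PS=0
  L1 @0x2F[4] → 0x30007  P=1,RW=1,US=1,PS=0
  L2 @0x30[11] → 0x31007  P=1,RW=1,US=1,PS=0
  L3 @0x31[26] → 0x35007  P=1,RW=1,US=1,PS=0
  ⇒ phys 0x35E8A  [4 reads]
#1 VA=0x207C000033D (r,kernel):
  L0 @0x2D[4] → 0x38007  P=1,RW=1,US=1,PS=0
  L1 @0x38[31] → 0xF000  P=0,RW=0,US=0,PS=0
  → PAGE_NOT_PRESENT  (2 entries read)
#2 VA=0x380032103B5 (r,kernel):
  L0 @0x2D[7] → 0x3C007  P=1,RW=1,US=1,PS=0
  L1 @0x3C[0] → 0x3E007  P=1,RW=1,US=1,PS=0
  L2 @0x3E[25] → 0x3F007  P=1,RW=1,US=1,PS=0
  L3 @0x3F[16] → 0x40007  P=1,RW=1,US=1,PS=0
  ⇒ phys 0x403B5  [4 reads]
#3 VA=0x8838080C894 (r,kernel):
  L0 @0x2D[17] → 0x42007  P=1,RW=1,US=1,PS=0
  L1 @0x42[14] → 0x45007  P=1,RW=1,US=1,PS=0
  L2 @0x45[4] → 0x47007  P=1,RW=1,US=1,PS=0
  L3 @0x47[12] → 0x49007  P=1,RW=1,US=1,PS=0
  ⇒ phys 0x49894  [4 reads]
#4 VA=0xF0402C1C15D (r,kernel):
  L0 @0x2D[30] → 0x4B007  P=1,RW=1,US=1,PS=0
  L1 @0x4B[16] → 0x4F007  P=1,RW=1,US=1,PS=0
  L2 @0x4F[22] → 0x50007  P=1,RW=1,US=1,PS=0
  L3 @0x50[28] → 0x52007  P=1,RW=1,US=1,PS=0
  ⇒ phys 0x5215D  [4 reads]

Entries read for #2: 4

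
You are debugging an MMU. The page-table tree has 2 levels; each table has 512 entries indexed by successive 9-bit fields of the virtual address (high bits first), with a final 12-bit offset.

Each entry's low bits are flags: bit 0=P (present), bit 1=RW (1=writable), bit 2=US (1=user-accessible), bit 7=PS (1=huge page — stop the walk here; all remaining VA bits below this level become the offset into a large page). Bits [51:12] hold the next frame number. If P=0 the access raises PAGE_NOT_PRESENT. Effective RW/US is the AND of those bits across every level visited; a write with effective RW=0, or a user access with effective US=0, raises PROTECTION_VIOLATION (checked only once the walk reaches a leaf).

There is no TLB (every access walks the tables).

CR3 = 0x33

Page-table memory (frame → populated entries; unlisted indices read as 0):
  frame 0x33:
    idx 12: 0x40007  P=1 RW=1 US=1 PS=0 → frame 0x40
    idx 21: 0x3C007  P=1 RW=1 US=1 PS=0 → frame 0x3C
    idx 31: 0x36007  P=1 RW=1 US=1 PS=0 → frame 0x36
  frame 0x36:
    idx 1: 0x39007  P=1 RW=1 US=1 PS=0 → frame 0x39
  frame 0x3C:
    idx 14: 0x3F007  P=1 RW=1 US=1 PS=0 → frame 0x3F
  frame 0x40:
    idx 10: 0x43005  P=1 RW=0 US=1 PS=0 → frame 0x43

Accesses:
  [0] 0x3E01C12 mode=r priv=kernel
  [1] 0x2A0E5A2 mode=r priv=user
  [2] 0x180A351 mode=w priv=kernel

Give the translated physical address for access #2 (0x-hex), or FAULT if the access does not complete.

Per-access translation:
#0 VA=0x3E01C12 (r,kernel):
  L0: frame=0x33 idx=31 entry=0x36007 [P=1 RW=1 US=1 PS=0]
  L1: frame=0x36 idx=1 entry=0x39007 [P=1 RW=1 US=1 PS=0]
  → PA=0x39C12  (2 entries read)
#1 VA=0x2A0E5A2 (r,user):
  L0: frame=0x33 idx=21 entry=0x3C007 [P=1 RW=1 US=1 PS=0]
  L1: frame=0x3C idx=14 entry=0x3F007 [P=1 RW=1 US=1 PS=0]
  → PA=0x3F5A2  (2 entries read)
#2 VA=0x180A351 (w,kernel):
  L0: frame=0x33 idx=12 entry=0x40007 [P=1 RW=1 US=1 PS=0]
  L1: frame=0x40 idx=10 entry=0x43005 [P=1 RW=0 US=1 PS=0]
  ✗ PROTECTION_VIOLATION  [2 reads]

Access #2 PA: FAULT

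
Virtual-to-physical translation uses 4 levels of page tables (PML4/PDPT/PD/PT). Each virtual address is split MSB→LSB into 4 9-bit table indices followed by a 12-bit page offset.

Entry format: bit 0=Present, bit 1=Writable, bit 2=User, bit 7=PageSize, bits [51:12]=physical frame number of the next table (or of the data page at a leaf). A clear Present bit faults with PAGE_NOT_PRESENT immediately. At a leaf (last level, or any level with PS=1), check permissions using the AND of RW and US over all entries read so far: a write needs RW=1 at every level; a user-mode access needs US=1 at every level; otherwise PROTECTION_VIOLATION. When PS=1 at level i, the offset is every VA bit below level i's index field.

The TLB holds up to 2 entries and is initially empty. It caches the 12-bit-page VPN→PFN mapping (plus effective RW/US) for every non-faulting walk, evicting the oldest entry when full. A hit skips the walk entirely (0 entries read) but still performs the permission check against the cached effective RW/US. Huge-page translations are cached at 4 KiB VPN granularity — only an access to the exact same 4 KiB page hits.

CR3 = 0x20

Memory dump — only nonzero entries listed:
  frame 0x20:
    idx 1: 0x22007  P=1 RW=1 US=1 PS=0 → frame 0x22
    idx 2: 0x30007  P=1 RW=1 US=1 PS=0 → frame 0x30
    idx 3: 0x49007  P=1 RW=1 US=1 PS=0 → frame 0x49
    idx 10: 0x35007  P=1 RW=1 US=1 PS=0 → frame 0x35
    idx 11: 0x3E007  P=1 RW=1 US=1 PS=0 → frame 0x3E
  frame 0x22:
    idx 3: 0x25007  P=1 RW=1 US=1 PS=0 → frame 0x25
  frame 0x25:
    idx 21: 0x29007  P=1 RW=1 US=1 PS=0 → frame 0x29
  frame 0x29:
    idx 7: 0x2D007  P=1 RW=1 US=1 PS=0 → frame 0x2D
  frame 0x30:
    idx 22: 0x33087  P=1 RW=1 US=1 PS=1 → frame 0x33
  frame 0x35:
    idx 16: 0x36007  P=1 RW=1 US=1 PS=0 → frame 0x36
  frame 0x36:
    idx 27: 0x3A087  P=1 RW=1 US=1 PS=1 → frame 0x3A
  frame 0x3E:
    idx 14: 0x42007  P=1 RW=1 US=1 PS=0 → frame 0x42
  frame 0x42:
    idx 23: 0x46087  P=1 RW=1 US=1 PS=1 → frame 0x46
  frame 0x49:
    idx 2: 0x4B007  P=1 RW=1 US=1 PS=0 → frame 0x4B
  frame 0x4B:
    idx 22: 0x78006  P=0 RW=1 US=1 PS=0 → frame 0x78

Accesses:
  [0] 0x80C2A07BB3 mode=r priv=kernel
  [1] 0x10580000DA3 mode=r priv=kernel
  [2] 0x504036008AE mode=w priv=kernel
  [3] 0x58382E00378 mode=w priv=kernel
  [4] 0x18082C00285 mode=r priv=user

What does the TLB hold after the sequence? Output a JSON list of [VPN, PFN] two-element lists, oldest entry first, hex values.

Trace:
#0 VA=0x80C2A07BB3 (r,kernel):
  L0: frame=0x20 idx=1 entry=0x22007 [P=1 RW=1 US=1 PS=0]
  L1: frame=0x22 idx=3 entry=0x25007 [P=1 RW=1 US=1 PS=0]
  L2: frame=0x25 idx=21 entry=0x29007 [P=1 RW=1 US=1 PS=0]
  L3: frame=0x29 idx=7 entry=0x2D007 [P=1 RW=1 US=1 PS=0]
  ⇒ phys 0x2DBB3  [4 reads]
#1 VA=0x10580000DA3 (r,kernel):
  L0: frame=0x20 idx=2 entry=0x30007 [P=1 RW=1 US=1 PS=0]
  L1: frame=0x30 idx=22 entry=0x33087 [P=1 RW=1 US=1 PS=1]
  ⇒ phys 0x33DA3 (huge @L1)  [2 reads]
#2 VA=0x504036008AE (w,kernel):
  L0: frame=0x20 idx=10 entry=0x35007 [P=1 RW=1 US=1 PS=0]
  L1: frame=0x35 idx=16 entry=0x36007 [P=1 RW=1 US=1 PS=0]
  L2: frame=0x36 idx=27 entry=0x3A087 [P=1 RW=1 US=1 PS=1]
  ⇒ phys 0x3A8AE (huge @L2)  [3 reads]
#3 VA=0x58382E00378 (w,kernel):
  L0: frame=0x20 idx=11 entry=0x3E007 [P=1 RW=1 US=1 PS=0]
  L1: frame=0x3E idx=14 entry=0x42007 [P=1 RW=1 US=1 PS=0]
  L2: frame=0x42 idx=23 entry=0x46087 [P=1 RW=1 US=1 PS=1]
  ⇒ phys 0x46378 (huge @L2)  [3 reads]
#4 VA=0x18082C00285 (r,user):
  L0: frame=0x20 idx=3 entry=0x49007 [P=1 RW=1 US=1 PS=0]
  L1: frame=0x49 idx=2 entry=0x4B007 [P=1 RW=1 US=1 PS=0]
  L2: frame=0x4B idx=22 entry=0x78006 [P=0 RW=1 US=1 PS=0]
  ✗ PAGE_NOT_PRESENT  [3 reads]

TLB: [["0x50403600", "0x3A"], ["0x58382E00", "0x46"]]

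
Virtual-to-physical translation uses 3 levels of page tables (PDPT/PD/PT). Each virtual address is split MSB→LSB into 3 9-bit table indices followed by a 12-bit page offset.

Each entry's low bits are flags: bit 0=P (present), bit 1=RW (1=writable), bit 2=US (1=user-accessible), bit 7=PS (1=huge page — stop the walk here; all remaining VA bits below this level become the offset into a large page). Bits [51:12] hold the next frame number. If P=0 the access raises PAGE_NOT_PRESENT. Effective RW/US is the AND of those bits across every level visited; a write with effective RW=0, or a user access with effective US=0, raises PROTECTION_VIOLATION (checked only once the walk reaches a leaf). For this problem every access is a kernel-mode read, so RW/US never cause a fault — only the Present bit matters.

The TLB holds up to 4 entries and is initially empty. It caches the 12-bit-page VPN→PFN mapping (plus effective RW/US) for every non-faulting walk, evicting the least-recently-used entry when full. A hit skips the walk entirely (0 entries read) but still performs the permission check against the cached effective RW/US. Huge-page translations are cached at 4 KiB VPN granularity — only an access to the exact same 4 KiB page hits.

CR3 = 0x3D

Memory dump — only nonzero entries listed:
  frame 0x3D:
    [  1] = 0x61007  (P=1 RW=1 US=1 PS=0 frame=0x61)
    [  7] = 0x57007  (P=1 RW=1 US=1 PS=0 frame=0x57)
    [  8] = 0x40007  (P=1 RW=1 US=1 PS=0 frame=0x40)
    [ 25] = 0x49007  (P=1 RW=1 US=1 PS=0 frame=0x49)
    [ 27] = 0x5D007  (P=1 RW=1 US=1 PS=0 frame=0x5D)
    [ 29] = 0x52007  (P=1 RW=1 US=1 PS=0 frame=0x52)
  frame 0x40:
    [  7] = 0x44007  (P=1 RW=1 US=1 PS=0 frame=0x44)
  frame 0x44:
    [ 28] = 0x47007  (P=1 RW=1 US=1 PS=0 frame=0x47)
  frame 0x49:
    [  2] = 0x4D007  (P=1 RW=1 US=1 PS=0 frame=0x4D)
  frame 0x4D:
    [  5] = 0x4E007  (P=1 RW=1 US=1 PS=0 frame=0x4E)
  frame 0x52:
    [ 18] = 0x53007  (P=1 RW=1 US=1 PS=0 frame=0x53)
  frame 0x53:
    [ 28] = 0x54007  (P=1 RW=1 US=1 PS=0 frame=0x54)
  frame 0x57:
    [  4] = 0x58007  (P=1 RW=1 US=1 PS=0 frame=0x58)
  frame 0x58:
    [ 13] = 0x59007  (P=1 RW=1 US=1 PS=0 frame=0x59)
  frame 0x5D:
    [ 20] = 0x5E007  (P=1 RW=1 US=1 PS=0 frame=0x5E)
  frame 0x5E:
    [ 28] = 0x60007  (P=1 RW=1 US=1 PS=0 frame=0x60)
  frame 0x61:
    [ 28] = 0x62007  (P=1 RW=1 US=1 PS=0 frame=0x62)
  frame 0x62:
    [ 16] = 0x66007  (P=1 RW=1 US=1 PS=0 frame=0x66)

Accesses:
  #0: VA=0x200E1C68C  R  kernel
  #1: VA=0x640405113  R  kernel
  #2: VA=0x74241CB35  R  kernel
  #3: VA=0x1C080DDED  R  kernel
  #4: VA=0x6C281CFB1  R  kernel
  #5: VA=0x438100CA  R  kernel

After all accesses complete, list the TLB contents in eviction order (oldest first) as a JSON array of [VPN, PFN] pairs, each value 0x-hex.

Walk each access:
#0 VA=0x200E1C68C (r,kernel):
  [0] read 0x3D idx=8: raw=0x40007 flags P=1 W=1 U=1 S=0
  [1] read 0x40 idx=7: raw=0x44007 flags P=1 W=1 U=1 S=0
  [2] read 0x44 idx=28: raw=0x47007 flags P=1 W=1 U=1 S=0
  ✓ 0x4768C  — 3 lookups
#1 VA=0x640405113 (r,kernel):
  [0] read 0x3D idx=25: raw=0x49007 flags P=1 W=1 U=1 S=0
  [1] read 0x49 idx=2: raw=0x4D007 flags P=1 W=1 U=1 S=0
  [2] read 0x4D idx=5: raw=0x4E007 flags P=1 W=1 U=1 S=0
  ✓ 0x4E113  — 3 lookups
#2 VA=0x74241CB35 (r,kernel):
  [0] read 0x3D idx=29: raw=0x52007 flags P=1 W=1 U=1 S=0
  [1] read 0x52 idx=18: raw=0x53007 flags P=1 W=1 U=1 S=0
  [2] read 0x53 idx=28: raw=0x54007 flags P=1 W=1 U=1 S=0
  ✓ 0x54B35  — 3 lookups
#3 VA=0x1C080DDED (r,kernel):
  [0] read 0x3D idx=7: raw=0x57007 flags P=1 W=1 U=1 S=0
  [1] read 0x57 idx=4: raw=0x58007 flags P=1 W=1 U=1 S=0
  [2] read 0x58 idx=13: raw=0x59007 flags P=1 W=1 U=1 S=0
  ✓ 0x59DED  — 3 lookups
#4 VA=0x6C281CFB1 (r,kernel):
  [0] read 0x3D idx=27: raw=0x5D007 flags P=1 W=1 U=1 S=0
  [1] read 0x5D idx=20: raw=0x5E007 flags P=1 W=1 U=1 S=0
  [2] read 0x5E idx=28: raw=0x60007 flags P=1 W=1 U=1 S=0
  ✓ 0x60FB1  — 3 lookups
#5 VA=0x438100CA (r,kernel):
  [0] read 0x3D idx=1: raw=0x61007 flags P=1 W=1 U=1 S=0
  [1] read 0x61 idx=28: raw=0x62007 flags P=1 W=1 U=1 S=0
  [2] read 0x62 idx=16: raw=0x66007 flags P=1 W=1 U=1 S=0
  ✓ 0x660CA  — 3 lookups

TLB: [["0x74241C", "0x54"], ["0x1C080D", "0x59"], ["0x6C281C", "0x60"], ["0x43810", "0x66"]]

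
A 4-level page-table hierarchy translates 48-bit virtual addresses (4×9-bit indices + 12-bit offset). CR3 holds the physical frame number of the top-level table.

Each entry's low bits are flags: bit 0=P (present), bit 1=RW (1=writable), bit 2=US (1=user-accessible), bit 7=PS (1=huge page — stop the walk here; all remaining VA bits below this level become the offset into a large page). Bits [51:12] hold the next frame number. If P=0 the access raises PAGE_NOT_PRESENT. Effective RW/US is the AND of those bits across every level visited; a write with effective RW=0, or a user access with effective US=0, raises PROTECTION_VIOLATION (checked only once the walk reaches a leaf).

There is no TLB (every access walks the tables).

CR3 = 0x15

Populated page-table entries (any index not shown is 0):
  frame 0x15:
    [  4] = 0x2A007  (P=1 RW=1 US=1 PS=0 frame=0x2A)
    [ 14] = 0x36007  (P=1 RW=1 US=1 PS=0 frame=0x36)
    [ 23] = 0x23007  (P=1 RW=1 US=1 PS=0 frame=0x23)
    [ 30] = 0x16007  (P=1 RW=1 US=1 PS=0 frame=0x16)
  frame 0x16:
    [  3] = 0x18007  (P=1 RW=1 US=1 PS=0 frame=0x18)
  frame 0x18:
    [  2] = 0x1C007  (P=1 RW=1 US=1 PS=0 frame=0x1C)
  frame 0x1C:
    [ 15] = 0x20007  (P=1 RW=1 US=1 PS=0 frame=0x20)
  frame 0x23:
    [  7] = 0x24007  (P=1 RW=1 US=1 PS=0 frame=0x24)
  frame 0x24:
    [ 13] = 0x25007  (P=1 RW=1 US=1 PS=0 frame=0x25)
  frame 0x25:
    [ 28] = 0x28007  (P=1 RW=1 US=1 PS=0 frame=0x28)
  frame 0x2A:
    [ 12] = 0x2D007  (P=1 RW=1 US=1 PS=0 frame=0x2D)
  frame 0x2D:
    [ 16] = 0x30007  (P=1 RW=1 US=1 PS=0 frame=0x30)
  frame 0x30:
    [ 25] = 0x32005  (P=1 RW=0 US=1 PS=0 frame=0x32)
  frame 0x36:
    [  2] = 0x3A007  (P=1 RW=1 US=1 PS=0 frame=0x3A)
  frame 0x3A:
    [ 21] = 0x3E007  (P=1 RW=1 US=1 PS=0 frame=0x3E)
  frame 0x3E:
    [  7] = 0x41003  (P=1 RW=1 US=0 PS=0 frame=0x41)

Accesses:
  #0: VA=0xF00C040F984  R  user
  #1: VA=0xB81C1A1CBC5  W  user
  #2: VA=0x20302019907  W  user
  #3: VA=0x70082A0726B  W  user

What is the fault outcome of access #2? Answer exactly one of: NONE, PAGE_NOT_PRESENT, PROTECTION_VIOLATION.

Walk each access:
#0 VA=0xF00C040F984 (r,user):
  lvl0: tbl 0x15, slot 30 ⇒ 0x16007 (P1/RW1/US1/PS0)
  lvl1: tbl 0x16, slot 3 ⇒ 0x18007 (P1/RW1/US1/PS0)
  lvl2: tbl 0x18, slot 2 ⇒ 0x1C007 (P1/RW1/US1/PS0)
  lvl3: tbl 0x1C, slot 15 ⇒ 0x20007 (P1/RW1/US1/PS0)
  ✓ 0x20984  — 4 lookups
#1 VA=0xB81C1A1CBC5 (w,user):
  lvl0: tbl 0x15, slot 23 ⇒ 0x23007 (P1/RW1/US1/PS0)
  lvl1: tbl 0x23, slot 7 ⇒ 0x24007 (P1/RW1/US1/PS0)
  lvl2: tbl 0x24, slot 13 ⇒ 0x25007 (P1/RW1/US1/PS0)
  lvl3: tbl 0x25, slot 28 ⇒ 0x28007 (P1/RW1/US1/PS0)
  ✓ 0x28BC5  — 4 lookups
#2 VA=0x20302019907 (w,user):
  lvl0: tbl 0x15, slot 4 ⇒ 0x2A007 (P1/RW1/US1/PS0)
  lvl1: tbl 0x2A, slot 12 ⇒ 0x2D007 (P1/RW1/US1/PS0)
  lvl2: tbl 0x2D, slot 16 ⇒ 0x30007 (P1/RW1/US1/PS0)
  lvl3: tbl 0x30, slot 25 ⇒ 0x32005 (P1/RW0/US1/PS0)
  ⇒ fault: PROTECTION_VIOLATION  — 4 lookups
#3 VA=0x70082A0726B (w,user):
  lvl0: tbl 0x15, slot 14 ⇒ 0x36007 (P1/RW1/US1/PS0)
  lvl1: tbl 0x36, slot 2 ⇒ 0x3A007 (P1/RW1/US1/PS0)
  lvl2: tbl 0x3A, slot 21 ⇒ 0x3E007 (P1/RW1/US1/PS0)
  lvl3: tbl 0x3E, slot 7 ⇒ 0x41003 (P1/RW1/US0/PS0)
  ⇒ fault: PROTECTION_VIOLATION  — 4 lookups

Access #2 fault: PROTECTION_VIOLATION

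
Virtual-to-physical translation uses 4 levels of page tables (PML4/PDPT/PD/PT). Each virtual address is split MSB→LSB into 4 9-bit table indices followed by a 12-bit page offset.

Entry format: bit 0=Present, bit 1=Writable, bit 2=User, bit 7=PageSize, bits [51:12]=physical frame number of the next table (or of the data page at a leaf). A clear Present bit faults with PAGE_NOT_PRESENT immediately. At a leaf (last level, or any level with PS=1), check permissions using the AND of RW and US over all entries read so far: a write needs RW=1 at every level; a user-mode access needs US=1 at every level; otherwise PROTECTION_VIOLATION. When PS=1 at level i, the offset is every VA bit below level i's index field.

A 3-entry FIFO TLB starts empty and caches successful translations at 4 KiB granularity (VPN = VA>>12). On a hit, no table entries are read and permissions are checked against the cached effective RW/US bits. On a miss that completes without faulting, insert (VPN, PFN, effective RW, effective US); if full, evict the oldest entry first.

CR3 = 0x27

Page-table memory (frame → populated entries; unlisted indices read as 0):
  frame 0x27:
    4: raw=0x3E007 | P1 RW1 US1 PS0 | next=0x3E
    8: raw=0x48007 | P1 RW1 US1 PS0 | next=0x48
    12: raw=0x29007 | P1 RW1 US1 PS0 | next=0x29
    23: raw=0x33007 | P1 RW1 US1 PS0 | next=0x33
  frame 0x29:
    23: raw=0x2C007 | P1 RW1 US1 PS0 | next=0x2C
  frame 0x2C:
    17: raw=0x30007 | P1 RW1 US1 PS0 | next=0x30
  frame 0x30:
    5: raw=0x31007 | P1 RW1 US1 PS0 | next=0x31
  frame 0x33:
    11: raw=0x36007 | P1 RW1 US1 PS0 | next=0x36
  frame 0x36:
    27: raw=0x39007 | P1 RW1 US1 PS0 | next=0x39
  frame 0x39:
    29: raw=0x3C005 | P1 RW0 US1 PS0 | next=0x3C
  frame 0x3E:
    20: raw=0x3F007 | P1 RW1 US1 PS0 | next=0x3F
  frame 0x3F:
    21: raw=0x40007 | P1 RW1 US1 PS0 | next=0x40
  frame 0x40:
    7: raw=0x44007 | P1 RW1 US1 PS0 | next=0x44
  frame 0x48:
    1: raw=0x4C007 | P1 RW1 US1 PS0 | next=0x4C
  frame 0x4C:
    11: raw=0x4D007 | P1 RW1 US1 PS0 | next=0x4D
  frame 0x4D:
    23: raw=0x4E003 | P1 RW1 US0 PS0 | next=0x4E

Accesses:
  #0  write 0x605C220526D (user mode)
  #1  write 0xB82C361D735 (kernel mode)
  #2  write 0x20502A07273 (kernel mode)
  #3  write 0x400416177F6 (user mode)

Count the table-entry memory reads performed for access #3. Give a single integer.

Trace:
#0 VA=0x605C220526D (w,user):
  lvl0: tbl 0x27, slot 12 ⇒ 0x29007 (P1/RW1/US1/PS0)
  lvl1: tbl 0x29, slot 23 ⇒ 0x2C007 (P1/RW1/US1/PS0)
  lvl2: tbl 0x2C, slot 17 ⇒ 0x30007 (P1/RW1/US1/PS0)
  lvl3: tbl 0x30, slot 5 ⇒ 0x31007 (P1/RW1/US1/PS0)
  ✓ 0x3126D  — 4 lookups
#1 VA=0xB82C361D735 (w,kernel):
  lvl0: tbl 0x27, slot 23 ⇒ 0x33007 (P1/RW1/US1/PS0)
  lvl1: tbl 0x33, slot 11 ⇒ 0x36007 (P1/RW1/US1/PS0)
  lvl2: tbl 0x36, slot 27 ⇒ 0x39007 (P1/RW1/US1/PS0)
  lvl3: tbl 0x39, slot 29 ⇒ 0x3C005 (P1/RW0/US1/PS0)
  ✗ PROTECTION_VIOLATION  [4 reads]
#2 VA=0x20502A07273 (w,kernel):
  lvl0: tbl 0x27, slot 4 ⇒ 0x3E007 (P1/RW1/US1/PS0)
  lvl1: tbl 0x3E, slot 20 ⇒ 0x3F007 (P1/RW1/US1/PS0)
  lvl2: tbl 0x3F, slot 21 ⇒ 0x40007 (P1/RW1/US1/PS0)
  lvl3: tbl 0x40, slot 7 ⇒ 0x44007 (P1/RW1/US1/PS0)
  ✓ 0x44273  — 4 lookups
#3 VA=0x400416177F6 (w,user):
  lvl0: tbl 0x27, slot 8 ⇒ 0x48007 (P1/RW1/US1/PS0)
  lvl1: tbl 0x48, slot 1 ⇒ 0x4C007 (P1/RW1/US1/PS0)
  lvl2: tbl 0x4C, slot 11 ⇒ 0x4D007 (P1/RW1/US1/PS0)
  lvl3: tbl 0x4D, slot 23 ⇒ 0x4E003 (P1/RW1/US0/PS0)
  ✗ PROTECTION_VIOLATION  [4 reads]

Entries read for #3: 4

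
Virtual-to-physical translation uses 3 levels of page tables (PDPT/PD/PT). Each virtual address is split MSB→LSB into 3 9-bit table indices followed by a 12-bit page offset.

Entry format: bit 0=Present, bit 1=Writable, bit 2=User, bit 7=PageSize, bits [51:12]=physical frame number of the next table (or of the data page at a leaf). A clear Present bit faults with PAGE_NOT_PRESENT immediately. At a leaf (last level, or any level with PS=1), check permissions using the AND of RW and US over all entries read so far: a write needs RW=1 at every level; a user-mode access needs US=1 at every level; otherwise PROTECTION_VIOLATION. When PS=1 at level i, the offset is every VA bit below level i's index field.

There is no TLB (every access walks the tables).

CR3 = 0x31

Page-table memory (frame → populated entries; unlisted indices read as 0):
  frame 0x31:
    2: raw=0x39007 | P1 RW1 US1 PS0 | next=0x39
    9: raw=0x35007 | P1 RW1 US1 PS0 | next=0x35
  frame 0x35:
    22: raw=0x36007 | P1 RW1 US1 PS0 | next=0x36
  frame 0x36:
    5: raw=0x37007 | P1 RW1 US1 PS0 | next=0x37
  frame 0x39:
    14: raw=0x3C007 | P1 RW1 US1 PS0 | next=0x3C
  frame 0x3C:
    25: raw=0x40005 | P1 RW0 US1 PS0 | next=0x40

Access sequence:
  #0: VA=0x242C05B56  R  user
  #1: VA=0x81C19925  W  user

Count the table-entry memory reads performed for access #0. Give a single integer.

Trace:
#0 VA=0x242C05B56 (r,user):
  [0] read 0x31 idx=9: raw=0x35007 flags P=1 W=1 U=1 S=0
  [1] read 0x35 idx=22: raw=0x36007 flags P=1 W=1 U=1 S=0
  [2] read 0x36 idx=5: raw=0x37007 flags P=1 W=1 U=1 S=0
  → PA=0x37B56  (3 entries read)
#1 VA=0x81C19925 (w,user):
  [0] read 0x31 idx=2: raw=0x39007 flags P=1 W=1 U=1 S=0
  [1] read 0x39 idx=14: raw=0x3C007 flags P=1 W=1 U=1 S=0
  [2] read 0x3C idx=25: raw=0x40005 flags P=1 W=0 U=1 S=0
  ⇒ fault: PROTECTION_VIOLATION  — 3 lookups

Entries read for #0: 3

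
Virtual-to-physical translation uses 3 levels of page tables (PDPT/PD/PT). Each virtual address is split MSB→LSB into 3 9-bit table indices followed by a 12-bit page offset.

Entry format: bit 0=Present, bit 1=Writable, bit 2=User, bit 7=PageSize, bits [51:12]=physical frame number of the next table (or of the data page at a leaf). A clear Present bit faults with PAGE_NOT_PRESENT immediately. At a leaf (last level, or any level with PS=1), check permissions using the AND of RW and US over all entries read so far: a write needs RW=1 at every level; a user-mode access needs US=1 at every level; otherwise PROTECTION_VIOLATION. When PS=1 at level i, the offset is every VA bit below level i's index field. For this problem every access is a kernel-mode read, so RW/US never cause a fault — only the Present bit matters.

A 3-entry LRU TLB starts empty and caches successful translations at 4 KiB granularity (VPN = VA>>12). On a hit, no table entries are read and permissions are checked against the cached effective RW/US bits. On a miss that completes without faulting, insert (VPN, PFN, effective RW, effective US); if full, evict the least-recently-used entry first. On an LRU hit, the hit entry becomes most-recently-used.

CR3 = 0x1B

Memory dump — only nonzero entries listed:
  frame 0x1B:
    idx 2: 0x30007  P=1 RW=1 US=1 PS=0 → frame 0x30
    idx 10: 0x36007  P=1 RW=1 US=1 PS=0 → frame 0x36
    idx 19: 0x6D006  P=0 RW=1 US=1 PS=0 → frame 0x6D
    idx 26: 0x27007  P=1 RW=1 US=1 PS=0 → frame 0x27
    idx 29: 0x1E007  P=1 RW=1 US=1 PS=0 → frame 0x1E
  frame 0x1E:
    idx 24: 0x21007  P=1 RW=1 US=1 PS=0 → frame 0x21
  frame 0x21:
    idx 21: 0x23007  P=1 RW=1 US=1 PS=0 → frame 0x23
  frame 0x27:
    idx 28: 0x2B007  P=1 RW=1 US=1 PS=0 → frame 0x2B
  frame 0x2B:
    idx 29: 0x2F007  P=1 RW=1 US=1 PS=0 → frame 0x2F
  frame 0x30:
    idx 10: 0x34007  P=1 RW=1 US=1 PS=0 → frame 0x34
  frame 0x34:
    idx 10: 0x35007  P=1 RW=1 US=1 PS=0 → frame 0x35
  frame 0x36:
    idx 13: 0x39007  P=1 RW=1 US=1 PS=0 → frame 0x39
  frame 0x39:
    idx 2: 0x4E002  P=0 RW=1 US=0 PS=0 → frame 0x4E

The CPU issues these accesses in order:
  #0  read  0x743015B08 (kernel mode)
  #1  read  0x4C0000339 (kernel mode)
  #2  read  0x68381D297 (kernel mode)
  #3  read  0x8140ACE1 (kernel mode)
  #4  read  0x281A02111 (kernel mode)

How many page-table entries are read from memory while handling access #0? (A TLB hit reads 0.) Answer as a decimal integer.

Walk each access:
#0 VA=0x743015B08 (r,kernel):
  L0 @0x1B[29] → 0x1E007  P=1,RW=1,US=1,PS=0
  L1 @0x1E[24] → 0x21007  P=1,RW=1,US=1,PS=0
  L2 @0x21[21] → 0x23007  P=1,RW=1,US=1,PS=0
  ⇒ phys 0x23B08  [3 reads]
#1 VA=0x4C0000339 (r,kernel):
  L0 @0x1B[19] → 0x6D006  P=0,RW=1,US=1,PS=0
  ⇒ fault: PAGE_NOT_PRESENT  — 1 lookups
#2 VA=0x68381D297 (r,kernel):
  L0 @0x1B[26] → 0x27007  P=1,RW=1,US=1,PS=0
  L1 @0x27[28] → 0x2B007  P=1,RW=1,US=1,PS=0
  L2 @0x2B[29] → 0x2F007  P=1,RW=1,US=1,PS=0
  ⇒ phys 0x2F297  [3 reads]
#3 VA=0x8140ACE1 (r,kernel):
  L0 @0x1B[2] → 0x30007  P=1,RW=1,US=1,PS=0
  L1 @0x30[10] → 0x34007  P=1,RW=1,US=1,PS=0
  L2 @0x34[10] → 0x35007  P=1,RW=1,US=1,PS=0
  ⇒ phys 0x35CE1  [3 reads]
#4 VA=0x281A02111 (r,kernel):
  L0 @0x1B[10] → 0x36007  P=1,RW=1,US=1,PS=0
  L1 @0x36[13] → 0x39007  P=1,RW=1,US=1,PS=0
  L2 @0x39[2] → 0x4E002  P=0,RW=1,US=0,PS=0
  ⇒ fault: PAGE_NOT_PRESENT  — 3 lookups

Entries read for #0: 3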